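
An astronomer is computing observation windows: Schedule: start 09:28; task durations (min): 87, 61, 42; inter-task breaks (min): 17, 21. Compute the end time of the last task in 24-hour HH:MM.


Start: 09:28 = 568 min from midnight
  after task 1 (87 min): 10:55
  after break (17 min): 11:12
  after task 2 (61 min): 12:13
  after break (21 min): 12:34
  after task 3 (42 min): 13:16
Total elapsed: 228 minutes
End time: 13:16

13:16


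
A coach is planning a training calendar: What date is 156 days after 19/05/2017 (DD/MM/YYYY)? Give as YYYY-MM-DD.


Start: 2017-05-19
Adding 156 days
Days remaining in May: 12
After May: 144 days still to add
June 2017: 30 days, 114 remaining
July 2017: 31 days, 83 remaining
August 2017: 31 days, 52 remaining
September 2017: 30 days, 22 remaining
Result: 2017-10-22

2017-10-22


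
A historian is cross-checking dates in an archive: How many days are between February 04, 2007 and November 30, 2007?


Start date: 2007-02-04
End date: 2007-11-30
Feb 2007: +25 days
Mar 2007: +31 days
Apr 2007: +30 days
... (7 more months)
Total: 299 days

299


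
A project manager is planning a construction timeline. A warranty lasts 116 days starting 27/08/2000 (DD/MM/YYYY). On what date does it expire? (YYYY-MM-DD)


Start: 2000-08-27
Adding 116 days
Days remaining in August: 4
After August: 112 days still to add
September 2000: 30 days, 82 remaining
October 2000: 31 days, 51 remaining
November 2000: 30 days, 21 remaining
December 2000 has 31 days, need 21
Result: 2000-12-21

2000-12-21


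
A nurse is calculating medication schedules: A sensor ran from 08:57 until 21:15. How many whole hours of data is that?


Start: 08:57
End: 21:15
Hour difference: 21 - 8 = 13 hours
Minute difference: 15 - 57 = -42 minutes
Total minutes: 738
Complete hours: 738 / 60 = 12 (remainder 18)

12


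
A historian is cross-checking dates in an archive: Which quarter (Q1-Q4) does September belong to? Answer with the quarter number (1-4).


Month: September (month 9)
Q1: January-March (months 1-3)
Q2: April-June (months 4-6)
Q3: July-September (months 7-9)
Q4: October-December (months 10-12)
Month 9 falls in Q3

3


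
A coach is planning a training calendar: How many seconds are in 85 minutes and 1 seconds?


Minutes: 85
Extra seconds: 1
Seconds per minute: 60
Minutes to seconds: 85 x 60 = 5100
Total: 5100 + 1 = 5101

5101


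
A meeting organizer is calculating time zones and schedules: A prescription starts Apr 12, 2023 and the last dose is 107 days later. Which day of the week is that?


Start: 2023-04-12 (Wednesday)
Step 1 - find target date: add 107 days
  2023-04-12 + 107 days = 2023-07-28
Step 2 - day of week:
  107 mod 7 = 2
  Wednesday + 2 days -> Friday
Result: Friday (2023-07-28)

Friday


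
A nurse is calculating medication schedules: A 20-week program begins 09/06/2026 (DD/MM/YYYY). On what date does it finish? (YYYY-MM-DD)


Start: 2026-06-09
Weeks to add: 20
Convert to days: 20 x 7 = 140 days
Add 140 days to 2026-06-09
Result: 2026-10-27

2026-10-27


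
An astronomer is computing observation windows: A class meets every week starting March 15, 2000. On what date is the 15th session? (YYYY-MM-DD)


First occurrence: 2000-03-15 (occurrence 1)
Each occurrence is 7 days after the previous.
Occurrence 15 is 14 weeks after the first.
14 weeks = 98 days
2000-03-15 + 98 days = 2000-06-21

2000-06-21


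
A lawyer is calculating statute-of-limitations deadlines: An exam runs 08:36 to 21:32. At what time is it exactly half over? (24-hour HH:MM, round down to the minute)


Start time: 08:36 = 516 minutes from midnight
End time: 21:32 = 1292 minutes from midnight
Sum: 516 + 1292 = 1808
Midpoint: 1808 / 2 = 904 minutes
Convert: 904 / 60 = 15 hours, 4 minutes
Result: 15:04

15:04


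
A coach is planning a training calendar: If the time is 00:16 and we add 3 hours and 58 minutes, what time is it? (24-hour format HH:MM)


Start time: 00:16
Adding: 3 hours 58 minutes
Minutes: 16 + 58 = 74
Minute overflow: 74 >= 60, so carry 1 hour, minutes = 14
Hours: 0 + 3 + 1 = 4
Result: 04:14

04:14


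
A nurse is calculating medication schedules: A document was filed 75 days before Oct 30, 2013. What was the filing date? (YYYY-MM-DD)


Start: 2013-10-30
Subtracting 75 days
Days already passed in October: 30
After going back through October: 45 more days to subtract
September 2013: 30 days, 15 remaining
August 2013 has 31 days, need 15
Result: 2013-08-16

2013-08-16


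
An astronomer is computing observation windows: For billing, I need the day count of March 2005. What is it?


Month: March
Year: 2005
March is a 31-day month
Total: 31 days

31


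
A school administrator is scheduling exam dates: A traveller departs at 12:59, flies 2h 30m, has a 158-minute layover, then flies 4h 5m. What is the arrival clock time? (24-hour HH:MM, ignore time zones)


Depart: 12:59
Leg 1: +150 min -> 15:29
Layover: +158 min -> 18:07
Leg 2: +245 min -> 22:12
Total travel: 553 minutes = 9h 13m
Arrival: 22:12

22:12


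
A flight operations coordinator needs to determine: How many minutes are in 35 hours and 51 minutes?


Hours: 35
Minutes: 51
Convert hours to minutes: 35 x 60 = 2100
Add remaining minutes: 2100 + 51 = 2151

2151


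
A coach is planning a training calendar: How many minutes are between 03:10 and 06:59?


Start time: 03:10 = 190 minutes from midnight
End time: 06:59 = 419 minutes from midnight
Difference: 419 - 190 = 229 minutes
That is 3 hours and 49 minutes

229


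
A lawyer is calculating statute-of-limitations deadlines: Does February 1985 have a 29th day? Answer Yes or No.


Year: 1985
Divisible by 4? 1985 / 4 = 496.25 -> No
Not divisible by 4, so NOT a leap year

No


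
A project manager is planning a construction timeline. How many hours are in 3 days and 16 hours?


Days: 3
Extra hours: 16
Hours per day: 24
Days to hours: 3 x 24 = 72
Total: 72 + 16 = 88

88


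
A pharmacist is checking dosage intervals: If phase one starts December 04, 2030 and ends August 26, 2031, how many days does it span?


Start date: 2030-12-04
End date: 2031-08-26
Dec 2030: +28 days
Jan 2031: +31 days
Feb 2031: +28 days
... (6 more months)
Total: 265 days

265


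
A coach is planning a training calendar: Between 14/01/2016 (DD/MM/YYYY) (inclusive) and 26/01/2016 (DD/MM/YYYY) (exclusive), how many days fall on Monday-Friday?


Start: 2016-01-14 (Thursday)
End (exclusive): 2016-01-26 (Tuesday)
Total calendar days: 12
Full weeks: 12 // 7 = 1 -> 5 weekdays
Remaining 5 days starting on Thursday:
  Thu(w), Fri(w), Sat(-), Sun(-), Mon(w) -> 3 weekdays
Total business days: 5 + 3 = 8

8


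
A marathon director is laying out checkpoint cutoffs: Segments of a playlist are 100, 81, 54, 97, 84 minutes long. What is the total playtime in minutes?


Durations: 100, 81, 54, 97, 84
Running sum: 100
+ 81 = 181
+ 54 = 235
+ 97 = 332
+ 84 = 416
Total duration: 416 minutes
That is 6 hours and 56 minutes

416


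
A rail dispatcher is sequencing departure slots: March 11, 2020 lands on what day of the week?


Date: 2020-03-11
January 1, 2020 is a Wednesday
Day of year: 71
Offset from Jan 1: 70 days
70 mod 7 = 0
Result: Wednesday

Wednesday


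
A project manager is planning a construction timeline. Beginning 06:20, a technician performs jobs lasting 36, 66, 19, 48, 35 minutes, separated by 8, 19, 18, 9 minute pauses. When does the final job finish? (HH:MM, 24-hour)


Start: 06:20 = 380 min from midnight
  after task 1 (36 min): 06:56
  after break (8 min): 07:04
  after task 2 (66 min): 08:10
  after break (19 min): 08:29
  after task 3 (19 min): 08:48
  after break (18 min): 09:06
  after task 4 (48 min): 09:54
  after break (9 min): 10:03
  after task 5 (35 min): 10:38
Total elapsed: 258 minutes
End time: 10:38

10:38


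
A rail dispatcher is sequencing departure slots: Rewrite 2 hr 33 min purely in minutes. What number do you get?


Hours: 2
Extra minutes: 33
Minutes per hour: 60
Hours to minutes: 2 x 60 = 120
Total: 120 + 33 = 153

153


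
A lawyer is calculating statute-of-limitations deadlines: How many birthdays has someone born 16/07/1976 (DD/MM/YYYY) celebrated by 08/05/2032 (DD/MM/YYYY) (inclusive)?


Birth: 1976-07-16
Reference: 2032-05-08
Year difference: 2032 - 1976 = 56
Has birthday (07-16) occurred by 05-08? No
Birthday not yet reached this year -> subtract 1
Age in full years: 55

55


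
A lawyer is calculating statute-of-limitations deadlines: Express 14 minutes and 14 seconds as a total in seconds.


Minutes: 14
Seconds: 14
Convert minutes to seconds: 14 x 60 = 840
Add remaining seconds: 840 + 14 = 854

854


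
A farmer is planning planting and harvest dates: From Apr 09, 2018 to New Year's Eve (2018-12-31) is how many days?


Start: April 09, 2018
End: December 31, 2018
Days left in April: 21
May: 31
June: 30
July: 31
August: 31
... plus remaining months
Sum of remaining months: 245
Total: 21 + 245 = 266

266


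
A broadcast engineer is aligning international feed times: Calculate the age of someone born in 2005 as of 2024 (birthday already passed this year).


Birth year: 2005
Current year: 2024
Age = current year - birth year
Age = 2024 - 2005 = 19

19


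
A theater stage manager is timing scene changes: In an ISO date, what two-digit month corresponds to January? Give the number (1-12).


Calendar month order:
1. January <--
2. February
January is month number 1

1


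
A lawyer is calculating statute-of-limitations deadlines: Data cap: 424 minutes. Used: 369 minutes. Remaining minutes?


Total budget: 424 minutes
Time used: 369 minutes
Remaining: 424 - 369 = 55 minutes
Percent used: 87.0%
Percent remaining: 13.0%

55


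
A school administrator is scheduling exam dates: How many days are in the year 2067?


Year: 2067
Check leap year rules:
Divisible by 4? No
2067 is not a leap year
Days: 365

365


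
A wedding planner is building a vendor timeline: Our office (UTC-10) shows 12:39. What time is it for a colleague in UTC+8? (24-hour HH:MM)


Local time: 12:39 at UTC-10 (offset -10h)
Target zone: UTC+8 (offset 8h)
Difference: 8 - (-10) = 18 hours
Calculation: 12 + (18) = 30
Wraparound: (30) mod 24 = 6
Result: 06:39

06:39


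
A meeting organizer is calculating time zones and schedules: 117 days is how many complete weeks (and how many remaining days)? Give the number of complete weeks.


Total days: 117
Days per week: 7
Division: 117 / 7 = 16 remainder 5
Complete weeks: 16
Remaining days: 5

16


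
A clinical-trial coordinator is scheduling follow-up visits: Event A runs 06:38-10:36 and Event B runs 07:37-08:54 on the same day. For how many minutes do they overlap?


Interval A: [398, 636] minutes from midnight
Interval B: [457, 534] minutes from midnight
Overlap start = max(398, 457) = 457
Overlap end = min(636, 534) = 534
Overlap = 534 - 457 = 77 minutes

77


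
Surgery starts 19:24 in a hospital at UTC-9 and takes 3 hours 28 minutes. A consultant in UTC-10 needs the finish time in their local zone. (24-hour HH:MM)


Start: 19:24 in UTC-9
Step 1 - add duration:
  minutes: 24 + 28 = 52
  hours: 19 + 3 + 0 = 22
  end in UTC-9: 22:52
Step 2 - convert UTC-9 -> UTC-10:
  offset difference: -10 - (-9) = -1 hours
  22 + (-1) = 21 -> mod 24 = 21
Result: 21:52 in UTC-10

21:52


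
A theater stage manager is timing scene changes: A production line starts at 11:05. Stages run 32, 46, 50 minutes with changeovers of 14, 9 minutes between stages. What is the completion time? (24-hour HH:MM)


Start: 11:05 = 665 min from midnight
  after task 1 (32 min): 11:37
  after break (14 min): 11:51
  after task 2 (46 min): 12:37
  after break (9 min): 12:46
  after task 3 (50 min): 13:36
Total elapsed: 151 minutes
End time: 13:36

13:36


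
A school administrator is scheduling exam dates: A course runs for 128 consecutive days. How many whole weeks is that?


Total days: 128
Days per week: 7
Division: 128 / 7 = 18 remainder 2
Complete weeks: 18
Remaining days: 2

18


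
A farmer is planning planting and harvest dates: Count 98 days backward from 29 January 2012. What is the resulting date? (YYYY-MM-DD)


Start: 2012-01-29
Subtracting 98 days
Days already passed in January: 29
After going back through January: 69 more days to subtract
December 2011: 31 days, 38 remaining
November 2011: 30 days, 8 remaining
October 2011 has 31 days, need 8
Result: 2011-10-23

2011-10-23


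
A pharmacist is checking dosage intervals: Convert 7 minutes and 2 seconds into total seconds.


Minutes: 7
Seconds: 2
Convert minutes to seconds: 7 x 60 = 420
Add remaining seconds: 420 + 2 = 422

422


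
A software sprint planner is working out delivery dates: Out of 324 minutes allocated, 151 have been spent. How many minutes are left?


Total budget: 324 minutes
Time used: 151 minutes
Remaining: 324 - 151 = 173 minutes
Percent used: 46.6%
Percent remaining: 53.4%

173


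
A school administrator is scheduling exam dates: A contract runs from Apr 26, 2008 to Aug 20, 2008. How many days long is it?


Start date: 2008-04-26
End date: 2008-08-20
Apr 2008: +5 days
May 2008: +31 days
Jun 2008: +30 days
Jul 2008: +31 days
Aug 2008: +19 days
Total: 116 days

116


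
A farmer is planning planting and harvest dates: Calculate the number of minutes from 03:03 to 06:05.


Start time: 03:03 = 183 minutes from midnight
End time: 06:05 = 365 minutes from midnight
Difference: 365 - 183 = 182 minutes
That is 3 hours and 2 minutes

182


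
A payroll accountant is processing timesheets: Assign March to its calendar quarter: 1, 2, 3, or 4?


Month: March (month 3)
Q1: January-March (months 1-3)
Q2: April-June (months 4-6)
Q3: July-September (months 7-9)
Q4: October-December (months 10-12)
Month 3 falls in Q1

1


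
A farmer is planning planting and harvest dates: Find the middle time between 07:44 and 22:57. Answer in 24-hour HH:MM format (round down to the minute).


Start time: 07:44 = 464 minutes from midnight
End time: 22:57 = 1377 minutes from midnight
Sum: 464 + 1377 = 1841
Midpoint: 1841 / 2 = 920 minutes
Convert: 920 / 60 = 15 hours, 20 minutes
Result: 15:20

15:20


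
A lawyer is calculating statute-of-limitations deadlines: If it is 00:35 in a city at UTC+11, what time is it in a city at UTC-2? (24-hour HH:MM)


Local time: 00:35 at UTC+11 (offset 11h)
Target zone: UTC-2 (offset -2h)
Difference: -2 - (11) = -13 hours
Calculation: 0 + (-13) = -13
Wraparound: (-13) mod 24 = 11
Result: 11:35

11:35


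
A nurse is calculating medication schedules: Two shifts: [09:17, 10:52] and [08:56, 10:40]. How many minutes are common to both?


Interval A: [557, 652] minutes from midnight
Interval B: [536, 640] minutes from midnight
Overlap start = max(557, 536) = 557
Overlap end = min(652, 640) = 640
Overlap = 640 - 557 = 83 minutes

83


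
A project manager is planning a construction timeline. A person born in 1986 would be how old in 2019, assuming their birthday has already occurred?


Birth year: 1986
Current year: 2019
Age = current year - birth year
Age = 2019 - 1986 = 33

33


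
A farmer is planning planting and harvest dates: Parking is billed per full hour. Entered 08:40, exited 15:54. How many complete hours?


Start: 08:40
End: 15:54
Hour difference: 15 - 8 = 7 hours
Minute difference: 54 - 40 = 14 minutes
Total minutes: 434
Complete hours: 434 / 60 = 7 (remainder 14)

7


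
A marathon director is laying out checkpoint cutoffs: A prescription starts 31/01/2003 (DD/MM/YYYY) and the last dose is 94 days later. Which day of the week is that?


Start: 2003-01-31 (Friday)
Step 1 - find target date: add 94 days
  2003-01-31 + 94 days = 2003-05-05
Step 2 - day of week:
  94 mod 7 = 3
  Friday + 3 days -> Monday
Result: Monday (2003-05-05)

Monday


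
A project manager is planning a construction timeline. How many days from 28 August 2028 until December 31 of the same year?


Start: August 28, 2028
End: December 31, 2028
Days left in August: 3
September: 30
October: 31
November: 30
December: 31
Sum of remaining months: 122
Total: 3 + 122 = 125

125


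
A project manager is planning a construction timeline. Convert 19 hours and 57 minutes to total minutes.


Hours: 19
Minutes: 57
Convert hours to minutes: 19 x 60 = 1140
Add remaining minutes: 1140 + 57 = 1197

1197


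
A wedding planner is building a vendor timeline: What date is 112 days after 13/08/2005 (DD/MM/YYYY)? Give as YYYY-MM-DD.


Start: 2005-08-13
Adding 112 days
Days remaining in August: 18
After August: 94 days still to add
September 2005: 30 days, 64 remaining
October 2005: 31 days, 33 remaining
November 2005: 30 days, 3 remaining
December 2005 has 31 days, need 3
Result: 2005-12-03

2005-12-03


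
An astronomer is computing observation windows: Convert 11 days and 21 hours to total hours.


Days: 11
Extra hours: 21
Hours per day: 24
Days to hours: 11 x 24 = 264
Total: 264 + 21 = 285

285


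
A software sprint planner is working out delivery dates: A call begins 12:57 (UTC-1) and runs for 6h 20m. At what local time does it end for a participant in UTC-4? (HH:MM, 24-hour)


Start: 12:57 in UTC-1
Step 1 - add duration:
  minutes: 57 + 20 = 77 (carry 1h)
  hours: 12 + 6 + 1 = 19
  end in UTC-1: 19:17
Step 2 - convert UTC-1 -> UTC-4:
  offset difference: -4 - (-1) = -3 hours
  19 + (-3) = 16 -> mod 24 = 16
Result: 16:17 in UTC-4

16:17


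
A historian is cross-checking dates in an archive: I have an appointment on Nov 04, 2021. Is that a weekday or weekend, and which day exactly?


Date: 2021-11-04
January 1, 2021 is a Friday
Day of year: 308
Offset from Jan 1: 307 days
307 mod 7 = 6
Result: Thursday

Thursday


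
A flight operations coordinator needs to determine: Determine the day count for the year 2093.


Year: 2093
Check leap year rules:
Divisible by 4? No
2093 is not a leap year
Days: 365

365


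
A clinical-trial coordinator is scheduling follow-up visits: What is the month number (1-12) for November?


Calendar month order:
10. October
11. November <--
12. December
November is month number 11

11


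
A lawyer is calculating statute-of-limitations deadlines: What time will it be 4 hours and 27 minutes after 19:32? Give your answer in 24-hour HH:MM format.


Start time: 19:32
Adding: 4 hours 27 minutes
Minutes: 32 + 27 = 59
Hours: 19 + 4 + 0 = 23
Result: 23:59

23:59


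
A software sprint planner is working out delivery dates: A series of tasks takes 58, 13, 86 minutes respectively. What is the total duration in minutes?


Durations: 58, 13, 86
Running sum: 58
+ 13 = 71
+ 86 = 157
Total duration: 157 minutes
That is 2 hours and 37 minutes

157


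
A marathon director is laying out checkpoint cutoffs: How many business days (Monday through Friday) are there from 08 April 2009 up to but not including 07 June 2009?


Start: 2009-04-08 (Wednesday)
End (exclusive): 2009-06-07 (Sunday)
Total calendar days: 60
Full weeks: 60 // 7 = 8 -> 40 weekdays
Remaining 4 days starting on Wednesday:
  Wed(w), Thu(w), Fri(w), Sat(-) -> 3 weekdays
Total business days: 40 + 3 = 43

43


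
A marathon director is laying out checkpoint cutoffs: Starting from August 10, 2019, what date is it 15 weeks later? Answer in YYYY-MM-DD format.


Start: 2019-08-10
Weeks to add: 15
Convert to days: 15 x 7 = 105 days
Add 105 days to 2019-08-10
Result: 2019-11-23

2019-11-23


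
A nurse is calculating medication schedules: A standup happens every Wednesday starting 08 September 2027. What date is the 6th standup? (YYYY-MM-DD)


First occurrence: 2027-09-08 (occurrence 1)
Each occurrence is 7 days after the previous.
Occurrence 6 is 5 weeks after the first.
5 weeks = 35 days
2027-09-08 + 35 days = 2027-10-13

2027-10-13


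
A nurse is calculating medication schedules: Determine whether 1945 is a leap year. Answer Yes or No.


Year: 1945
Divisible by 4? 1945 / 4 = 486.25 -> No
Not divisible by 4, so NOT a leap year

No


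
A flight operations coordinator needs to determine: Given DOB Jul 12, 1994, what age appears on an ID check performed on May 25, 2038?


Birth: 1994-07-12
Reference: 2038-05-25
Year difference: 2038 - 1994 = 44
Has birthday (07-12) occurred by 05-25? No
Birthday not yet reached this year -> subtract 1
Age in full years: 43

43


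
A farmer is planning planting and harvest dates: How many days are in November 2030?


Month: November
Year: 2030
November is a 30-day month
Total: 30 days

30


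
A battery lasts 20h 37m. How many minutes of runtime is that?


Hours: 20
Extra minutes: 37
Minutes per hour: 60
Hours to minutes: 20 x 60 = 1200
Total: 1200 + 37 = 1237

1237


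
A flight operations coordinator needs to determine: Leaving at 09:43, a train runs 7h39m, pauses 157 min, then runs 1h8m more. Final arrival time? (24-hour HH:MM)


Depart: 09:43
Leg 1: +459 min -> 17:22
Layover: +157 min -> 19:59
Leg 2: +68 min -> 21:07
Total travel: 684 minutes = 11h 24m
Arrival: 21:07

21:07


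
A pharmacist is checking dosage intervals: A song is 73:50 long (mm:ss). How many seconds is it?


Minutes: 73
Extra seconds: 50
Seconds per minute: 60
Minutes to seconds: 73 x 60 = 4380
Total: 4380 + 50 = 4430

4430


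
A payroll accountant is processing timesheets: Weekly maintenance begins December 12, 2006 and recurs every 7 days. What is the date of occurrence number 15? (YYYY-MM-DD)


First occurrence: 2006-12-12 (occurrence 1)
Each occurrence is 7 days after the previous.
Occurrence 15 is 14 weeks after the first.
14 weeks = 98 days
2006-12-12 + 98 days = 2007-03-20

2007-03-20


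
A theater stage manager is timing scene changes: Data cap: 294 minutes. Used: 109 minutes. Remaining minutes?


Total budget: 294 minutes
Time used: 109 minutes
Remaining: 294 - 109 = 185 minutes
Percent used: 37.1%
Percent remaining: 62.9%

185


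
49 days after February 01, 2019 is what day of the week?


Start: 2019-02-01 (Friday)
Step 1 - find target date: add 49 days
  2019-02-01 + 49 days = 2019-03-22
Step 2 - day of week:
  49 mod 7 = 0
  Friday + 0 days -> Friday
Result: Friday (2019-03-22)

Friday


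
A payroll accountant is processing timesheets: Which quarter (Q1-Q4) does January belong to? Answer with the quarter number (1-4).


Month: January (month 1)
Q1: January-March (months 1-3)
Q2: April-June (months 4-6)
Q3: July-September (months 7-9)
Q4: October-December (months 10-12)
Month 1 falls in Q1

1


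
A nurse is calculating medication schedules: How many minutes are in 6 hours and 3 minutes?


Hours: 6
Minutes: 3
Convert hours to minutes: 6 x 60 = 360
Add remaining minutes: 360 + 3 = 363

363


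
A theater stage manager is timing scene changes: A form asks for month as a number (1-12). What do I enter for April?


Calendar month order:
3. March
4. April <--
5. May
April is month number 4

4


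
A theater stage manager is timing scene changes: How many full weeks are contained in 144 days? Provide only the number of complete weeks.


Total days: 144
Days per week: 7
Division: 144 / 7 = 20 remainder 4
Complete weeks: 20
Remaining days: 4

20


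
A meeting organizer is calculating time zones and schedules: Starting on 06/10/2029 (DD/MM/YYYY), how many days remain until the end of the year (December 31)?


Start: October 06, 2029
End: December 31, 2029
Days left in October: 25
November: 30
December: 31
Sum of remaining months: 61
Total: 25 + 61 = 86

86


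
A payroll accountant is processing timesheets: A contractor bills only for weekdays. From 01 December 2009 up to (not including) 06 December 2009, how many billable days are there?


Start: 2009-12-01 (Tuesday)
End (exclusive): 2009-12-06 (Sunday)
Total calendar days: 5
Full weeks: 5 // 7 = 0 -> 0 weekdays
Remaining 5 days starting on Tuesday:
  Tue(w), Wed(w), Thu(w), Fri(w), Sat(-) -> 4 weekdays
Total business days: 0 + 4 = 4

4


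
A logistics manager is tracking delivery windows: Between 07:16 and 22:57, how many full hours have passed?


Start: 07:16
End: 22:57
Hour difference: 22 - 7 = 15 hours
Minute difference: 57 - 16 = 41 minutes
Total minutes: 941
Complete hours: 941 / 60 = 15 (remainder 41)

15


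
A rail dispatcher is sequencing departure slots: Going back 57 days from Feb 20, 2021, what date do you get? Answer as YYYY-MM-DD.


Start: 2021-02-20
Subtracting 57 days
Days already passed in February: 20
After going back through February: 37 more days to subtract
January 2021: 31 days, 6 remaining
December 2020 has 31 days, need 6
Result: 2020-12-25

2020-12-25


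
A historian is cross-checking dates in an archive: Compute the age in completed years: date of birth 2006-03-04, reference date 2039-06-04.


Birth: 2006-03-04
Reference: 2039-06-04
Year difference: 2039 - 2006 = 33
Has birthday (03-04) occurred by 06-04? Yes
Age in full years: 33

33


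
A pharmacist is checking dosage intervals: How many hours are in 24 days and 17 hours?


Days: 24
Extra hours: 17
Hours per day: 24
Days to hours: 24 x 24 = 576
Total: 576 + 17 = 593

593


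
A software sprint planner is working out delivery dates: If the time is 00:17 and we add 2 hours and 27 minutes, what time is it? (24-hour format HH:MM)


Start time: 00:17
Adding: 2 hours 27 minutes
Minutes: 17 + 27 = 44
Hours: 0 + 2 + 0 = 2
Result: 02:44

02:44


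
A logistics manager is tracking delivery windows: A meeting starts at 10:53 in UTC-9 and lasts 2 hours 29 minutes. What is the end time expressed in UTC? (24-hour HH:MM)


Start: 10:53 in UTC-9
Step 1 - add duration:
  minutes: 53 + 29 = 82 (carry 1h)
  hours: 10 + 2 + 1 = 13
  end in UTC-9: 13:22
Step 2 - convert UTC-9 -> UTC:
  offset difference: 0 - (-9) = 9 hours
  13 + (9) = 22 -> mod 24 = 22
Result: 22:22 in UTC

22:22


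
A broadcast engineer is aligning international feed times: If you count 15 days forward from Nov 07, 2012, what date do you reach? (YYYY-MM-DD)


Start: 2012-11-07
Adding 15 days
Days remaining in November: 23
Result: 2012-11-22

2012-11-22


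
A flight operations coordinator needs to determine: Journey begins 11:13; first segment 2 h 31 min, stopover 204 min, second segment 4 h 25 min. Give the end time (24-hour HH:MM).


Depart: 11:13
Leg 1: +151 min -> 13:44
Layover: +204 min -> 17:08
Leg 2: +265 min -> 21:33
Total travel: 620 minutes = 10h 20m
Arrival: 21:33

21:33


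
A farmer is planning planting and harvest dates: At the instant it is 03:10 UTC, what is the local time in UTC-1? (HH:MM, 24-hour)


Local time: 03:10 at UTC (offset 0h)
Target zone: UTC-1 (offset -1h)
Difference: -1 - (0) = -1 hours
Calculation: 3 + (-1) = 2
Result: 02:10

02:10


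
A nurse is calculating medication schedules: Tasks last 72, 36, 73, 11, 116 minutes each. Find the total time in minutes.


Durations: 72, 36, 73, 11, 116
Running sum: 72
+ 36 = 108
+ 73 = 181
+ 11 = 192
+ 116 = 308
Total duration: 308 minutes
That is 5 hours and 8 minutes

308


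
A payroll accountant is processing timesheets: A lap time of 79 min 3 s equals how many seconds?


Minutes: 79
Seconds: 3
Convert minutes to seconds: 79 x 60 = 4740
Add remaining seconds: 4740 + 3 = 4743

4743


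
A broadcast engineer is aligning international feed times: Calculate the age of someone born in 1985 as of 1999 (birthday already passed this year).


Birth year: 1985
Current year: 1999
Age = current year - birth year
Age = 1999 - 1985 = 14

14


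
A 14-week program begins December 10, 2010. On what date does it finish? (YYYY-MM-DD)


Start: 2010-12-10
Weeks to add: 14
Convert to days: 14 x 7 = 98 days
Add 98 days to 2010-12-10
Result: 2011-03-18

2011-03-18


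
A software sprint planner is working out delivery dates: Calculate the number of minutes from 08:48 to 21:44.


Start time: 08:48 = 528 minutes from midnight
End time: 21:44 = 1304 minutes from midnight
Difference: 1304 - 528 = 776 minutes
That is 12 hours and 56 minutes

776


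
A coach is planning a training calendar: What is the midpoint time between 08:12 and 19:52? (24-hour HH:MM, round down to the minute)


Start time: 08:12 = 492 minutes from midnight
End time: 19:52 = 1192 minutes from midnight
Sum: 492 + 1192 = 1684
Midpoint: 1684 / 2 = 842 minutes
Convert: 842 / 60 = 14 hours, 2 minutes
Result: 14:02

14:02


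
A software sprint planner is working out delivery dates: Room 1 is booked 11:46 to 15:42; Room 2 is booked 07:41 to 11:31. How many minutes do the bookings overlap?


Interval A: [706, 942] minutes from midnight
Interval B: [461, 691] minutes from midnight
Overlap start = max(706, 461) = 706
Overlap end = min(942, 691) = 691
End <= start, so the intervals do not overlap: 0 minutes

0


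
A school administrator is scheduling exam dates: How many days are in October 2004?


Month: October
Year: 2004
October is a 31-day month
Total: 31 days

31


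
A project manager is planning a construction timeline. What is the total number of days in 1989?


Year: 1989
Check leap year rules:
Divisible by 4? No
1989 is not a leap year
Days: 365

365


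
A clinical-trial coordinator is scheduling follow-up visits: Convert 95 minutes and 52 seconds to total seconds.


Minutes: 95
Extra seconds: 52
Seconds per minute: 60
Minutes to seconds: 95 x 60 = 5700
Total: 5700 + 52 = 5752

5752


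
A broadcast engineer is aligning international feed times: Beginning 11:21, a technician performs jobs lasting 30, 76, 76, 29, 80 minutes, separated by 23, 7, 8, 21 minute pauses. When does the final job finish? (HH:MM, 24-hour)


Start: 11:21 = 681 min from midnight
  after task 1 (30 min): 11:51
  after break (23 min): 12:14
  after task 2 (76 min): 13:30
  after break (7 min): 13:37
  after task 3 (76 min): 14:53
  after break (8 min): 15:01
  after task 4 (29 min): 15:30
  after break (21 min): 15:51
  after task 5 (80 min): 17:11
Total elapsed: 350 minutes
End time: 17:11

17:11


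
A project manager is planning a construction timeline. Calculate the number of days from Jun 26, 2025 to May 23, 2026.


Start date: 2025-06-26
End date: 2026-05-23
Jun 2025: +5 days
Jul 2025: +31 days
Aug 2025: +31 days
... (9 more months)
Total: 331 days

331


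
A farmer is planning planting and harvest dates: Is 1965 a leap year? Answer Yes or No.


Year: 1965
Divisible by 4? 1965 / 4 = 491.25 -> No
Not divisible by 4, so NOT a leap year

No


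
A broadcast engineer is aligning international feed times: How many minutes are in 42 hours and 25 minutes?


Hours: 42
Extra minutes: 25
Minutes per hour: 60
Hours to minutes: 42 x 60 = 2520
Total: 2520 + 25 = 2545

2545


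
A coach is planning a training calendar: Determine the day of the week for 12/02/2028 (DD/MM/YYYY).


Date: 2028-02-12
January 1, 2028 is a Saturday
Day of year: 43
Offset from Jan 1: 42 days
42 mod 7 = 0
Result: Saturday

Saturday


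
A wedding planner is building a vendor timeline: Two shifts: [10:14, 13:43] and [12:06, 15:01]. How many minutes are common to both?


Interval A: [614, 823] minutes from midnight
Interval B: [726, 901] minutes from midnight
Overlap start = max(614, 726) = 726
Overlap end = min(823, 901) = 823
Overlap = 823 - 726 = 97 minutes

97


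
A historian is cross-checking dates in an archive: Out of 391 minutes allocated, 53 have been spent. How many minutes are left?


Total budget: 391 minutes
Time used: 53 minutes
Remaining: 391 - 53 = 338 minutes
Percent used: 13.6%
Percent remaining: 86.4%

338


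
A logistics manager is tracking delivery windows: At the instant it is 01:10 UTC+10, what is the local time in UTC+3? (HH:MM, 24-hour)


Local time: 01:10 at UTC+10 (offset 10h)
Target zone: UTC+3 (offset 3h)
Difference: 3 - (10) = -7 hours
Calculation: 1 + (-7) = -6
Wraparound: (-6) mod 24 = 18
Result: 18:10

18:10


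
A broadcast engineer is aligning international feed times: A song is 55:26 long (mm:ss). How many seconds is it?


Minutes: 55
Extra seconds: 26
Seconds per minute: 60
Minutes to seconds: 55 x 60 = 3300
Total: 3300 + 26 = 3326

3326


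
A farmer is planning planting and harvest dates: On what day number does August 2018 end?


Month: August
Year: 2018
August is a 31-day month
Total: 31 days

31


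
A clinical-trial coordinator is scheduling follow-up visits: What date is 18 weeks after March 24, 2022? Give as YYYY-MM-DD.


Start: 2022-03-24
Weeks to add: 18
Convert to days: 18 x 7 = 126 days
Add 126 days to 2022-03-24
Result: 2022-07-28

2022-07-28


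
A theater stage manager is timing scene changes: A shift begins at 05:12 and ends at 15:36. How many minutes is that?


Start time: 05:12 = 312 minutes from midnight
End time: 15:36 = 936 minutes from midnight
Difference: 936 - 312 = 624 minutes
That is 10 hours and 24 minutes

624


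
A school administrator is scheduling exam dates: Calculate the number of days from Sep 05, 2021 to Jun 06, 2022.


Start date: 2021-09-05
End date: 2022-06-06
Sep 2021: +26 days
Oct 2021: +31 days
Nov 2021: +30 days
... (7 more months)
Total: 274 days

274


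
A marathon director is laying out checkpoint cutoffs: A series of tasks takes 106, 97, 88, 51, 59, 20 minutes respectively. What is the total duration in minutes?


Durations: 106, 97, 88, 51, 59, 20
Running sum: 106
+ 97 = 203
+ 88 = 291
+ 51 = 342
+ 59 = 401
+ 20 = 421
Total duration: 421 minutes
That is 7 hours and 1 minutes

421


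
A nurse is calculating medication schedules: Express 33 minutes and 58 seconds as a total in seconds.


Minutes: 33
Seconds: 58
Convert minutes to seconds: 33 x 60 = 1980
Add remaining seconds: 1980 + 58 = 2038

2038


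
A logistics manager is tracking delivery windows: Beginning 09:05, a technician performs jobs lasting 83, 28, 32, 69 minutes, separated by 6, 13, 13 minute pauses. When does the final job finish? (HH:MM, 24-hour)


Start: 09:05 = 545 min from midnight
  after task 1 (83 min): 10:28
  after break (6 min): 10:34
  after task 2 (28 min): 11:02
  after break (13 min): 11:15
  after task 3 (32 min): 11:47
  after break (13 min): 12:00
  after task 4 (69 min): 13:09
Total elapsed: 244 minutes
End time: 13:09

13:09


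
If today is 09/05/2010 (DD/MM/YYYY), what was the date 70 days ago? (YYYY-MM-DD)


Start: 2010-05-09
Subtracting 70 days
Days already passed in May: 9
After going back through May: 61 more days to subtract
April 2010: 30 days, 31 remaining
March 2010 has 31 days, need 31
Result: 2010-02-28

2010-02-28


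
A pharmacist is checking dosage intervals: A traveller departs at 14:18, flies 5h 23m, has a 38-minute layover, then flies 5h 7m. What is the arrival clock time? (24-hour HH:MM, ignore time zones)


Depart: 14:18
Leg 1: +323 min -> 19:41
Layover: +38 min -> 20:19
Leg 2: +307 min -> 01:26
Total travel: 668 minutes = 11h 8m
Arrival: 01:26

01:26


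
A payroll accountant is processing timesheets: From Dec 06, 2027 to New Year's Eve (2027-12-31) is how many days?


Start: December 06, 2027
End: December 31, 2027
Days left in December: 25
Total: 25 days

25


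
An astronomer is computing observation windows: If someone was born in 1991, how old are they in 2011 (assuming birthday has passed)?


Birth year: 1991
Current year: 2011
Age = current year - birth year
Age = 2011 - 1991 = 20

20


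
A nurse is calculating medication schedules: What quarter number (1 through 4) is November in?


Month: November (month 11)
Q1: January-March (months 1-3)
Q2: April-June (months 4-6)
Q3: July-September (months 7-9)
Q4: October-December (months 10-12)
Month 11 falls in Q4

4


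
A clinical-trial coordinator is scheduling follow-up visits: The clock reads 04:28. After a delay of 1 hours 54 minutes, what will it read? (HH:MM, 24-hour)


Start time: 04:28
Adding: 1 hours 54 minutes
Minutes: 28 + 54 = 82
Minute overflow: 82 >= 60, so carry 1 hour, minutes = 22
Hours: 4 + 1 + 1 = 6
Result: 06:22

06:22


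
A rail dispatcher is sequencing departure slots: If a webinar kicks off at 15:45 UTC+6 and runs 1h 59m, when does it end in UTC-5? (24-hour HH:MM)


Start: 15:45 in UTC+6
Step 1 - add duration:
  minutes: 45 + 59 = 104 (carry 1h)
  hours: 15 + 1 + 1 = 17
  end in UTC+6: 17:44
Step 2 - convert UTC+6 -> UTC-5:
  offset difference: -5 - (6) = -11 hours
  17 + (-11) = 6 -> mod 24 = 6
Result: 06:44 in UTC-5

06:44


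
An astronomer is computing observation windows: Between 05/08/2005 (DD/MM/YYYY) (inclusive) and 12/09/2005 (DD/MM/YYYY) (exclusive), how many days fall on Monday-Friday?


Start: 2005-08-05 (Friday)
End (exclusive): 2005-09-12 (Monday)
Total calendar days: 38
Full weeks: 38 // 7 = 5 -> 25 weekdays
Remaining 3 days starting on Friday:
  Fri(w), Sat(-), Sun(-) -> 1 weekdays
Total business days: 25 + 1 = 26

26


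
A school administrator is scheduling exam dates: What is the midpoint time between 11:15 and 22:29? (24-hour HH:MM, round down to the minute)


Start time: 11:15 = 675 minutes from midnight
End time: 22:29 = 1349 minutes from midnight
Sum: 675 + 1349 = 2024
Midpoint: 2024 / 2 = 1012 minutes
Convert: 1012 / 60 = 16 hours, 52 minutes
Result: 16:52

16:52


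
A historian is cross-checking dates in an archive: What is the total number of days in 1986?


Year: 1986
Check leap year rules:
Divisible by 4? No
1986 is not a leap year
Days: 365

365


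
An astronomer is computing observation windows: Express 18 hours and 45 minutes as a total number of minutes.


Hours: 18
Extra minutes: 45
Minutes per hour: 60
Hours to minutes: 18 x 60 = 1080
Total: 1080 + 45 = 1125

1125


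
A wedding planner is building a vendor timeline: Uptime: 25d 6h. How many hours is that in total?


Days: 25
Extra hours: 6
Hours per day: 24
Days to hours: 25 x 24 = 600
Total: 600 + 6 = 606

606


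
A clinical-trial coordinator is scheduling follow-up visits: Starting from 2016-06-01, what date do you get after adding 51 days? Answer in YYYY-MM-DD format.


Start: 2016-06-01
Adding 51 days
Days remaining in June: 29
After June: 22 days still to add
July 2016 has 31 days, need 22
Result: 2016-07-22

2016-07-22


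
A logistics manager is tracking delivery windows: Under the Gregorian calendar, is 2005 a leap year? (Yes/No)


Year: 2005
Divisible by 4? 2005 / 4 = 501.25 -> No
Not divisible by 4, so NOT a leap year

No


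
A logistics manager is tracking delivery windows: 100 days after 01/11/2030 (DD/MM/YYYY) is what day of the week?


Start: 2030-11-01 (Friday)
Step 1 - find target date: add 100 days
  2030-11-01 + 100 days = 2031-02-09
Step 2 - day of week:
  100 mod 7 = 2
  Friday + 2 days -> Sunday
Result: Sunday (2031-02-09)

Sunday


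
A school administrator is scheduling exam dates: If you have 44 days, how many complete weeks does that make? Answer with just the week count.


Total days: 44
Days per week: 7
Division: 44 / 7 = 6 remainder 2
Complete weeks: 6
Remaining days: 2

6


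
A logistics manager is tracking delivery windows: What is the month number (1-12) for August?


Calendar month order:
7. July
8. August <--
9. September
August is month number 8

8


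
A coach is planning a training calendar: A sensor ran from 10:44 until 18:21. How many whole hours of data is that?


Start: 10:44
End: 18:21
Hour difference: 18 - 10 = 8 hours
Minute difference: 21 - 44 = -23 minutes
Total minutes: 457
Complete hours: 457 / 60 = 7 (remainder 37)

7


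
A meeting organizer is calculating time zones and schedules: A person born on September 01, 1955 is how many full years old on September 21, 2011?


Birth: 1955-09-01
Reference: 2011-09-21
Year difference: 2011 - 1955 = 56
Has birthday (09-01) occurred by 09-21? Yes
Age in full years: 56

56


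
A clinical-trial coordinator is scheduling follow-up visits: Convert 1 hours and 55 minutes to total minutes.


Hours: 1
Minutes: 55
Convert hours to minutes: 1 x 60 = 60
Add remaining minutes: 60 + 55 = 115

115


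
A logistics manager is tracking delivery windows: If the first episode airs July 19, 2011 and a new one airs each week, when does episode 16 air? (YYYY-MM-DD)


First occurrence: 2011-07-19 (occurrence 1)
Each occurrence is 7 days after the previous.
Occurrence 16 is 15 weeks after the first.
15 weeks = 105 days
2011-07-19 + 105 days = 2011-11-01

2011-11-01
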